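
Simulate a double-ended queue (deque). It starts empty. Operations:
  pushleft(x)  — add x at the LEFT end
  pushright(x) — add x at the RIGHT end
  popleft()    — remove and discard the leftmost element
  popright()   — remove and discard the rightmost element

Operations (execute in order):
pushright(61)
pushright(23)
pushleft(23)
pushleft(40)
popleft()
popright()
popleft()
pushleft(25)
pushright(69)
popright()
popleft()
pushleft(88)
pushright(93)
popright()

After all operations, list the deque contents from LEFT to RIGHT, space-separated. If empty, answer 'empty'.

Answer: 88 61

Derivation:
pushright(61): [61]
pushright(23): [61, 23]
pushleft(23): [23, 61, 23]
pushleft(40): [40, 23, 61, 23]
popleft(): [23, 61, 23]
popright(): [23, 61]
popleft(): [61]
pushleft(25): [25, 61]
pushright(69): [25, 61, 69]
popright(): [25, 61]
popleft(): [61]
pushleft(88): [88, 61]
pushright(93): [88, 61, 93]
popright(): [88, 61]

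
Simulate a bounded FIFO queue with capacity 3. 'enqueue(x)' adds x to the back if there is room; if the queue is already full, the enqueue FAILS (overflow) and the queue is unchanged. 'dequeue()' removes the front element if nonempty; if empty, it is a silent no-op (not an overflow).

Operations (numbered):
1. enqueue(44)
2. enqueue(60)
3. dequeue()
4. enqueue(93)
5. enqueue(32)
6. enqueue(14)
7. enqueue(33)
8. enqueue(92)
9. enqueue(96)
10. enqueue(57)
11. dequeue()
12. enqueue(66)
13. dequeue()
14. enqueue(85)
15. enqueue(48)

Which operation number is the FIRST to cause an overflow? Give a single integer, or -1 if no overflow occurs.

1. enqueue(44): size=1
2. enqueue(60): size=2
3. dequeue(): size=1
4. enqueue(93): size=2
5. enqueue(32): size=3
6. enqueue(14): size=3=cap → OVERFLOW (fail)
7. enqueue(33): size=3=cap → OVERFLOW (fail)
8. enqueue(92): size=3=cap → OVERFLOW (fail)
9. enqueue(96): size=3=cap → OVERFLOW (fail)
10. enqueue(57): size=3=cap → OVERFLOW (fail)
11. dequeue(): size=2
12. enqueue(66): size=3
13. dequeue(): size=2
14. enqueue(85): size=3
15. enqueue(48): size=3=cap → OVERFLOW (fail)

Answer: 6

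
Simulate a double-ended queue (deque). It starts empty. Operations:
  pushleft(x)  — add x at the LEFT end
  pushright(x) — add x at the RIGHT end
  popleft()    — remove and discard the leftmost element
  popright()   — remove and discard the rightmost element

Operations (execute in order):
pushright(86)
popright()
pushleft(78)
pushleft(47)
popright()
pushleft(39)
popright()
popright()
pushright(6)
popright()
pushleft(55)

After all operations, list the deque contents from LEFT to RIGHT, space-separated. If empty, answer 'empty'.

pushright(86): [86]
popright(): []
pushleft(78): [78]
pushleft(47): [47, 78]
popright(): [47]
pushleft(39): [39, 47]
popright(): [39]
popright(): []
pushright(6): [6]
popright(): []
pushleft(55): [55]

Answer: 55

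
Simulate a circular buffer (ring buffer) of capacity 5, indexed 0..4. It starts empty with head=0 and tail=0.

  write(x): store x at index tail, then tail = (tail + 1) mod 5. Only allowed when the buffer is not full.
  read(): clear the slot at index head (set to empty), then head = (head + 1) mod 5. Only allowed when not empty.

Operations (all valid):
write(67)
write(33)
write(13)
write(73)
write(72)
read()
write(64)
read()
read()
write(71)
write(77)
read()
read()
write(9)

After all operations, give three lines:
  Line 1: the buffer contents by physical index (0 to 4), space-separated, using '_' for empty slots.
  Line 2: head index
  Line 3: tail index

write(67): buf=[67 _ _ _ _], head=0, tail=1, size=1
write(33): buf=[67 33 _ _ _], head=0, tail=2, size=2
write(13): buf=[67 33 13 _ _], head=0, tail=3, size=3
write(73): buf=[67 33 13 73 _], head=0, tail=4, size=4
write(72): buf=[67 33 13 73 72], head=0, tail=0, size=5
read(): buf=[_ 33 13 73 72], head=1, tail=0, size=4
write(64): buf=[64 33 13 73 72], head=1, tail=1, size=5
read(): buf=[64 _ 13 73 72], head=2, tail=1, size=4
read(): buf=[64 _ _ 73 72], head=3, tail=1, size=3
write(71): buf=[64 71 _ 73 72], head=3, tail=2, size=4
write(77): buf=[64 71 77 73 72], head=3, tail=3, size=5
read(): buf=[64 71 77 _ 72], head=4, tail=3, size=4
read(): buf=[64 71 77 _ _], head=0, tail=3, size=3
write(9): buf=[64 71 77 9 _], head=0, tail=4, size=4

Answer: 64 71 77 9 _
0
4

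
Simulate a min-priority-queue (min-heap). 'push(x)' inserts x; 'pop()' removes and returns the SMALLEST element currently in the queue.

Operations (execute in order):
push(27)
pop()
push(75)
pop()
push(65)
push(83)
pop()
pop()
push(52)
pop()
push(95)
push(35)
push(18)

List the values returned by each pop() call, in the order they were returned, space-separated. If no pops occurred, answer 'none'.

push(27): heap contents = [27]
pop() → 27: heap contents = []
push(75): heap contents = [75]
pop() → 75: heap contents = []
push(65): heap contents = [65]
push(83): heap contents = [65, 83]
pop() → 65: heap contents = [83]
pop() → 83: heap contents = []
push(52): heap contents = [52]
pop() → 52: heap contents = []
push(95): heap contents = [95]
push(35): heap contents = [35, 95]
push(18): heap contents = [18, 35, 95]

Answer: 27 75 65 83 52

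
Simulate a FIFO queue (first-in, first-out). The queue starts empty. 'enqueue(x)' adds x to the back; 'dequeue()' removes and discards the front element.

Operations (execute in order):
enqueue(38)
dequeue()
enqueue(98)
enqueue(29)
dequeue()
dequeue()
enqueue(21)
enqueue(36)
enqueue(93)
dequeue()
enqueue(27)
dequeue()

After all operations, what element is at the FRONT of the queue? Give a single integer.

enqueue(38): queue = [38]
dequeue(): queue = []
enqueue(98): queue = [98]
enqueue(29): queue = [98, 29]
dequeue(): queue = [29]
dequeue(): queue = []
enqueue(21): queue = [21]
enqueue(36): queue = [21, 36]
enqueue(93): queue = [21, 36, 93]
dequeue(): queue = [36, 93]
enqueue(27): queue = [36, 93, 27]
dequeue(): queue = [93, 27]

Answer: 93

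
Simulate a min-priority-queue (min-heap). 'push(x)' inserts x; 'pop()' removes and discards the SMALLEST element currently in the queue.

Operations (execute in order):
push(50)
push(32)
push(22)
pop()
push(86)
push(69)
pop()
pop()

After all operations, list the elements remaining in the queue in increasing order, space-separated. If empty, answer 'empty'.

Answer: 69 86

Derivation:
push(50): heap contents = [50]
push(32): heap contents = [32, 50]
push(22): heap contents = [22, 32, 50]
pop() → 22: heap contents = [32, 50]
push(86): heap contents = [32, 50, 86]
push(69): heap contents = [32, 50, 69, 86]
pop() → 32: heap contents = [50, 69, 86]
pop() → 50: heap contents = [69, 86]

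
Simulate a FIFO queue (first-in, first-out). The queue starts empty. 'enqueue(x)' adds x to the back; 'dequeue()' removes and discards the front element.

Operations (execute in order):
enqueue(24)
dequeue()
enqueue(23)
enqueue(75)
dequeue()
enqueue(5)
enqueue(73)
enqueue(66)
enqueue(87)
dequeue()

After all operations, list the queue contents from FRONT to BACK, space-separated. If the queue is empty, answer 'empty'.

Answer: 5 73 66 87

Derivation:
enqueue(24): [24]
dequeue(): []
enqueue(23): [23]
enqueue(75): [23, 75]
dequeue(): [75]
enqueue(5): [75, 5]
enqueue(73): [75, 5, 73]
enqueue(66): [75, 5, 73, 66]
enqueue(87): [75, 5, 73, 66, 87]
dequeue(): [5, 73, 66, 87]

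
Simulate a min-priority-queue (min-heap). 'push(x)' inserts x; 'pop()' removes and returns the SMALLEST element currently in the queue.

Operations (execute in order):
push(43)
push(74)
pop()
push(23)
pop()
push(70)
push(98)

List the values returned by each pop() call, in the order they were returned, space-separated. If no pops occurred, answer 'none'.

push(43): heap contents = [43]
push(74): heap contents = [43, 74]
pop() → 43: heap contents = [74]
push(23): heap contents = [23, 74]
pop() → 23: heap contents = [74]
push(70): heap contents = [70, 74]
push(98): heap contents = [70, 74, 98]

Answer: 43 23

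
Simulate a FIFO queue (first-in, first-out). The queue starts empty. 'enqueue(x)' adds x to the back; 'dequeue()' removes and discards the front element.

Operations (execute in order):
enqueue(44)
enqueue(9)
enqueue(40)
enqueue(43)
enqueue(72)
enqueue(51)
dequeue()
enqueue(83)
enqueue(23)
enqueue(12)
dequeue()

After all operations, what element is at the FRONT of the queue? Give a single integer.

Answer: 40

Derivation:
enqueue(44): queue = [44]
enqueue(9): queue = [44, 9]
enqueue(40): queue = [44, 9, 40]
enqueue(43): queue = [44, 9, 40, 43]
enqueue(72): queue = [44, 9, 40, 43, 72]
enqueue(51): queue = [44, 9, 40, 43, 72, 51]
dequeue(): queue = [9, 40, 43, 72, 51]
enqueue(83): queue = [9, 40, 43, 72, 51, 83]
enqueue(23): queue = [9, 40, 43, 72, 51, 83, 23]
enqueue(12): queue = [9, 40, 43, 72, 51, 83, 23, 12]
dequeue(): queue = [40, 43, 72, 51, 83, 23, 12]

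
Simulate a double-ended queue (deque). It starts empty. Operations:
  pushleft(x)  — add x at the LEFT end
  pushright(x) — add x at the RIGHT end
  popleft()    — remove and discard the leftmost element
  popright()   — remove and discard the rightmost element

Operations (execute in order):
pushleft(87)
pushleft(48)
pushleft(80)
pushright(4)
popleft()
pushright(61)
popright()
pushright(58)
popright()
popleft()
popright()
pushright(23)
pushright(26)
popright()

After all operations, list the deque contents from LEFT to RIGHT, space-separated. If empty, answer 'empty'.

Answer: 87 23

Derivation:
pushleft(87): [87]
pushleft(48): [48, 87]
pushleft(80): [80, 48, 87]
pushright(4): [80, 48, 87, 4]
popleft(): [48, 87, 4]
pushright(61): [48, 87, 4, 61]
popright(): [48, 87, 4]
pushright(58): [48, 87, 4, 58]
popright(): [48, 87, 4]
popleft(): [87, 4]
popright(): [87]
pushright(23): [87, 23]
pushright(26): [87, 23, 26]
popright(): [87, 23]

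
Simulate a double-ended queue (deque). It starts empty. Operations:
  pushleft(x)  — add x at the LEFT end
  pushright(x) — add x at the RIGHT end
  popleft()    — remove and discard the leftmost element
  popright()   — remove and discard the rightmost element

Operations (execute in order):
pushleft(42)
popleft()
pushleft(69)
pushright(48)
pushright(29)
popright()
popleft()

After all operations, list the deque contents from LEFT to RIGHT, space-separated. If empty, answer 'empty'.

Answer: 48

Derivation:
pushleft(42): [42]
popleft(): []
pushleft(69): [69]
pushright(48): [69, 48]
pushright(29): [69, 48, 29]
popright(): [69, 48]
popleft(): [48]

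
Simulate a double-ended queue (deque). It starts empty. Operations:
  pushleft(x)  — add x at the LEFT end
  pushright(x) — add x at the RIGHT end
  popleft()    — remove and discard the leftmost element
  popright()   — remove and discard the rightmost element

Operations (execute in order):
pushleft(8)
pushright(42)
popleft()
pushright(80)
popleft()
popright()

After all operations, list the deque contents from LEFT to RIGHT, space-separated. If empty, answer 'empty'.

pushleft(8): [8]
pushright(42): [8, 42]
popleft(): [42]
pushright(80): [42, 80]
popleft(): [80]
popright(): []

Answer: empty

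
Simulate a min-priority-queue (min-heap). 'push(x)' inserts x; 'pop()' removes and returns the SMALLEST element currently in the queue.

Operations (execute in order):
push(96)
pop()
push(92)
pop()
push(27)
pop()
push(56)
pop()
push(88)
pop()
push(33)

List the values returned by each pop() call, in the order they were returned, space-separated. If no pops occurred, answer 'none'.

push(96): heap contents = [96]
pop() → 96: heap contents = []
push(92): heap contents = [92]
pop() → 92: heap contents = []
push(27): heap contents = [27]
pop() → 27: heap contents = []
push(56): heap contents = [56]
pop() → 56: heap contents = []
push(88): heap contents = [88]
pop() → 88: heap contents = []
push(33): heap contents = [33]

Answer: 96 92 27 56 88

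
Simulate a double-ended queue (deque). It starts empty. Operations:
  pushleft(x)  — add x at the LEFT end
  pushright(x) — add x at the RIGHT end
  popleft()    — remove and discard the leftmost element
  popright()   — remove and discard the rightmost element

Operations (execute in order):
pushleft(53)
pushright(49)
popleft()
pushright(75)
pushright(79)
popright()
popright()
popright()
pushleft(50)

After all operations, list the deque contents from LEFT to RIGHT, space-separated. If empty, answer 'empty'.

Answer: 50

Derivation:
pushleft(53): [53]
pushright(49): [53, 49]
popleft(): [49]
pushright(75): [49, 75]
pushright(79): [49, 75, 79]
popright(): [49, 75]
popright(): [49]
popright(): []
pushleft(50): [50]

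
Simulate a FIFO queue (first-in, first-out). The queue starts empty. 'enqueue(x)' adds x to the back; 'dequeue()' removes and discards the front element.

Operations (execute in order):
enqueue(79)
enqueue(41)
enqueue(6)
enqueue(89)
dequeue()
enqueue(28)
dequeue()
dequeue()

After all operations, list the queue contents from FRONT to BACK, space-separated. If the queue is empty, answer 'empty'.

Answer: 89 28

Derivation:
enqueue(79): [79]
enqueue(41): [79, 41]
enqueue(6): [79, 41, 6]
enqueue(89): [79, 41, 6, 89]
dequeue(): [41, 6, 89]
enqueue(28): [41, 6, 89, 28]
dequeue(): [6, 89, 28]
dequeue(): [89, 28]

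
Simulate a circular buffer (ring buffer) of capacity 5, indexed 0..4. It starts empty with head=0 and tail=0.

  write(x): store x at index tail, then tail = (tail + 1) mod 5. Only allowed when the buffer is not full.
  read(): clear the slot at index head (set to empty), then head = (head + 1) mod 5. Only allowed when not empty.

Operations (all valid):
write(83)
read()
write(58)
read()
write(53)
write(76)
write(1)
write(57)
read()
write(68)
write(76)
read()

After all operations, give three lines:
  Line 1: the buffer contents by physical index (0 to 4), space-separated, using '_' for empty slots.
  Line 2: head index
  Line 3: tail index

Answer: 57 68 76 _ 1
4
3

Derivation:
write(83): buf=[83 _ _ _ _], head=0, tail=1, size=1
read(): buf=[_ _ _ _ _], head=1, tail=1, size=0
write(58): buf=[_ 58 _ _ _], head=1, tail=2, size=1
read(): buf=[_ _ _ _ _], head=2, tail=2, size=0
write(53): buf=[_ _ 53 _ _], head=2, tail=3, size=1
write(76): buf=[_ _ 53 76 _], head=2, tail=4, size=2
write(1): buf=[_ _ 53 76 1], head=2, tail=0, size=3
write(57): buf=[57 _ 53 76 1], head=2, tail=1, size=4
read(): buf=[57 _ _ 76 1], head=3, tail=1, size=3
write(68): buf=[57 68 _ 76 1], head=3, tail=2, size=4
write(76): buf=[57 68 76 76 1], head=3, tail=3, size=5
read(): buf=[57 68 76 _ 1], head=4, tail=3, size=4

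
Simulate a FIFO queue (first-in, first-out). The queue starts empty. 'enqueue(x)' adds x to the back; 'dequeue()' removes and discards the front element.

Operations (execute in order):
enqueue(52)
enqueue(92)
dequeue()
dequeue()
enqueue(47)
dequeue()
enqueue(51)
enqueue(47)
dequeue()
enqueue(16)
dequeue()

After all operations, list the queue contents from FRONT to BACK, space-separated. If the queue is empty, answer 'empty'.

enqueue(52): [52]
enqueue(92): [52, 92]
dequeue(): [92]
dequeue(): []
enqueue(47): [47]
dequeue(): []
enqueue(51): [51]
enqueue(47): [51, 47]
dequeue(): [47]
enqueue(16): [47, 16]
dequeue(): [16]

Answer: 16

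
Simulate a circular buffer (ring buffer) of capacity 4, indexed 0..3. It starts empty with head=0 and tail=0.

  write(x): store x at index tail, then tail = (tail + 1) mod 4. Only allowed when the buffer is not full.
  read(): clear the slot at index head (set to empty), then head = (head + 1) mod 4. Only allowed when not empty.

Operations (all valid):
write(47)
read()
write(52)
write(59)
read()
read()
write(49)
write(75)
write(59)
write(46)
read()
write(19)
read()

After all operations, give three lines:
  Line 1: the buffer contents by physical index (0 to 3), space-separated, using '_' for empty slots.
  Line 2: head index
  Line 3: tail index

Answer: _ 59 46 19
1
0

Derivation:
write(47): buf=[47 _ _ _], head=0, tail=1, size=1
read(): buf=[_ _ _ _], head=1, tail=1, size=0
write(52): buf=[_ 52 _ _], head=1, tail=2, size=1
write(59): buf=[_ 52 59 _], head=1, tail=3, size=2
read(): buf=[_ _ 59 _], head=2, tail=3, size=1
read(): buf=[_ _ _ _], head=3, tail=3, size=0
write(49): buf=[_ _ _ 49], head=3, tail=0, size=1
write(75): buf=[75 _ _ 49], head=3, tail=1, size=2
write(59): buf=[75 59 _ 49], head=3, tail=2, size=3
write(46): buf=[75 59 46 49], head=3, tail=3, size=4
read(): buf=[75 59 46 _], head=0, tail=3, size=3
write(19): buf=[75 59 46 19], head=0, tail=0, size=4
read(): buf=[_ 59 46 19], head=1, tail=0, size=3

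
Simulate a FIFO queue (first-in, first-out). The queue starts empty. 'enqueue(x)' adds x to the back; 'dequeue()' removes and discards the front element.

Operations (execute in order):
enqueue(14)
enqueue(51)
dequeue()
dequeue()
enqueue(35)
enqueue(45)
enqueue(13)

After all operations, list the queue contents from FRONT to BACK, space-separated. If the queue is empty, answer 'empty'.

enqueue(14): [14]
enqueue(51): [14, 51]
dequeue(): [51]
dequeue(): []
enqueue(35): [35]
enqueue(45): [35, 45]
enqueue(13): [35, 45, 13]

Answer: 35 45 13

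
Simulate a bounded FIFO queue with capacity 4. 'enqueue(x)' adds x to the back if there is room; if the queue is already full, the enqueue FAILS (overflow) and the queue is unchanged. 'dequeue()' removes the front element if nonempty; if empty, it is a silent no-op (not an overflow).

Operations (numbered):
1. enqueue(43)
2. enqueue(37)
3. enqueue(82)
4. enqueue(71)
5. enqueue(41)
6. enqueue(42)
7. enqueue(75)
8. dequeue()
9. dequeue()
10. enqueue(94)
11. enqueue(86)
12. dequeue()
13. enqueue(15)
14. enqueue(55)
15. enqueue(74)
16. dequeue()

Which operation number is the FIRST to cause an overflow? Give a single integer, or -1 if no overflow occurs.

Answer: 5

Derivation:
1. enqueue(43): size=1
2. enqueue(37): size=2
3. enqueue(82): size=3
4. enqueue(71): size=4
5. enqueue(41): size=4=cap → OVERFLOW (fail)
6. enqueue(42): size=4=cap → OVERFLOW (fail)
7. enqueue(75): size=4=cap → OVERFLOW (fail)
8. dequeue(): size=3
9. dequeue(): size=2
10. enqueue(94): size=3
11. enqueue(86): size=4
12. dequeue(): size=3
13. enqueue(15): size=4
14. enqueue(55): size=4=cap → OVERFLOW (fail)
15. enqueue(74): size=4=cap → OVERFLOW (fail)
16. dequeue(): size=3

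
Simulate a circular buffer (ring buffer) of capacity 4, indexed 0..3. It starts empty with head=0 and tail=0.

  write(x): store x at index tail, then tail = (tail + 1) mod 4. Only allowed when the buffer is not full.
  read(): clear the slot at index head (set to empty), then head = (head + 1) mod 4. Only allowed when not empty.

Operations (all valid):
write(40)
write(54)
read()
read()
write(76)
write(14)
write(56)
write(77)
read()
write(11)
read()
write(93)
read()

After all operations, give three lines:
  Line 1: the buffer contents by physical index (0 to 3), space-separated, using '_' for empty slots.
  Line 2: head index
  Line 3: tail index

write(40): buf=[40 _ _ _], head=0, tail=1, size=1
write(54): buf=[40 54 _ _], head=0, tail=2, size=2
read(): buf=[_ 54 _ _], head=1, tail=2, size=1
read(): buf=[_ _ _ _], head=2, tail=2, size=0
write(76): buf=[_ _ 76 _], head=2, tail=3, size=1
write(14): buf=[_ _ 76 14], head=2, tail=0, size=2
write(56): buf=[56 _ 76 14], head=2, tail=1, size=3
write(77): buf=[56 77 76 14], head=2, tail=2, size=4
read(): buf=[56 77 _ 14], head=3, tail=2, size=3
write(11): buf=[56 77 11 14], head=3, tail=3, size=4
read(): buf=[56 77 11 _], head=0, tail=3, size=3
write(93): buf=[56 77 11 93], head=0, tail=0, size=4
read(): buf=[_ 77 11 93], head=1, tail=0, size=3

Answer: _ 77 11 93
1
0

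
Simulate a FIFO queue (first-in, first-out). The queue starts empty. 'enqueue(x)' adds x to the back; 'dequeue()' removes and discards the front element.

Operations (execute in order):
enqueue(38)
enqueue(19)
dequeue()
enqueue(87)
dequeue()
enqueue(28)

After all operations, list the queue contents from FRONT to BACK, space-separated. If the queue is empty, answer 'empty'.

enqueue(38): [38]
enqueue(19): [38, 19]
dequeue(): [19]
enqueue(87): [19, 87]
dequeue(): [87]
enqueue(28): [87, 28]

Answer: 87 28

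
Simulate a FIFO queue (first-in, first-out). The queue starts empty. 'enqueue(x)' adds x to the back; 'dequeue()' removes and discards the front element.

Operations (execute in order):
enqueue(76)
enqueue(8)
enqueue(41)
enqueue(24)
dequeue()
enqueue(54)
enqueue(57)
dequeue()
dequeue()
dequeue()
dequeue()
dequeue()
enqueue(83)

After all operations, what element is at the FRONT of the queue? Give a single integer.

Answer: 83

Derivation:
enqueue(76): queue = [76]
enqueue(8): queue = [76, 8]
enqueue(41): queue = [76, 8, 41]
enqueue(24): queue = [76, 8, 41, 24]
dequeue(): queue = [8, 41, 24]
enqueue(54): queue = [8, 41, 24, 54]
enqueue(57): queue = [8, 41, 24, 54, 57]
dequeue(): queue = [41, 24, 54, 57]
dequeue(): queue = [24, 54, 57]
dequeue(): queue = [54, 57]
dequeue(): queue = [57]
dequeue(): queue = []
enqueue(83): queue = [83]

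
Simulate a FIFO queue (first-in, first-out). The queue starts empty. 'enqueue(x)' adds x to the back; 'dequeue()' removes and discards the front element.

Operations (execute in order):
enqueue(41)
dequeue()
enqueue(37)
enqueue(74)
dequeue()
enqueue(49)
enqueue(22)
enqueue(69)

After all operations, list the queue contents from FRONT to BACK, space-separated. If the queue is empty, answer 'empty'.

Answer: 74 49 22 69

Derivation:
enqueue(41): [41]
dequeue(): []
enqueue(37): [37]
enqueue(74): [37, 74]
dequeue(): [74]
enqueue(49): [74, 49]
enqueue(22): [74, 49, 22]
enqueue(69): [74, 49, 22, 69]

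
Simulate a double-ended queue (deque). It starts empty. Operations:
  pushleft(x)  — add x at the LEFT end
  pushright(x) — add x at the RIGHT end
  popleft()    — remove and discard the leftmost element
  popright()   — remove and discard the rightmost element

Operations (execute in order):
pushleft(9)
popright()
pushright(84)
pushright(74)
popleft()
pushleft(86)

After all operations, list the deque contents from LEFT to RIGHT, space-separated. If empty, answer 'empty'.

pushleft(9): [9]
popright(): []
pushright(84): [84]
pushright(74): [84, 74]
popleft(): [74]
pushleft(86): [86, 74]

Answer: 86 74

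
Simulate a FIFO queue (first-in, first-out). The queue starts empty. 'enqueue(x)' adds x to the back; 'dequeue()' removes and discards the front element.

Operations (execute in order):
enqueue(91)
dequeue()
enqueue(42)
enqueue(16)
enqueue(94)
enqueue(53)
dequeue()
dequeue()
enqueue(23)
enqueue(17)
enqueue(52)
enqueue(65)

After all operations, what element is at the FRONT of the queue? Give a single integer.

enqueue(91): queue = [91]
dequeue(): queue = []
enqueue(42): queue = [42]
enqueue(16): queue = [42, 16]
enqueue(94): queue = [42, 16, 94]
enqueue(53): queue = [42, 16, 94, 53]
dequeue(): queue = [16, 94, 53]
dequeue(): queue = [94, 53]
enqueue(23): queue = [94, 53, 23]
enqueue(17): queue = [94, 53, 23, 17]
enqueue(52): queue = [94, 53, 23, 17, 52]
enqueue(65): queue = [94, 53, 23, 17, 52, 65]

Answer: 94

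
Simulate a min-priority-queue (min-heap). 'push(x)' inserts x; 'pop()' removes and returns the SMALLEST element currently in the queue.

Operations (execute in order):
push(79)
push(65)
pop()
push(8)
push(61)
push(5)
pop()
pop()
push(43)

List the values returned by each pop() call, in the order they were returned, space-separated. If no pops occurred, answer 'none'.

push(79): heap contents = [79]
push(65): heap contents = [65, 79]
pop() → 65: heap contents = [79]
push(8): heap contents = [8, 79]
push(61): heap contents = [8, 61, 79]
push(5): heap contents = [5, 8, 61, 79]
pop() → 5: heap contents = [8, 61, 79]
pop() → 8: heap contents = [61, 79]
push(43): heap contents = [43, 61, 79]

Answer: 65 5 8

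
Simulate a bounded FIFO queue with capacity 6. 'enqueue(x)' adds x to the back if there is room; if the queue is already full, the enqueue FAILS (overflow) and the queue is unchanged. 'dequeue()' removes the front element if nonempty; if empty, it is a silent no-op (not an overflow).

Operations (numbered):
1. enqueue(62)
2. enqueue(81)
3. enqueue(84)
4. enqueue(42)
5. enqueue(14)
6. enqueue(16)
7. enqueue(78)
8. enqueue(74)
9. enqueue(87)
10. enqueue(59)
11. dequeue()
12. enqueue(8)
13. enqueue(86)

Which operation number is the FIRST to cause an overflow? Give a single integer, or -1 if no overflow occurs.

1. enqueue(62): size=1
2. enqueue(81): size=2
3. enqueue(84): size=3
4. enqueue(42): size=4
5. enqueue(14): size=5
6. enqueue(16): size=6
7. enqueue(78): size=6=cap → OVERFLOW (fail)
8. enqueue(74): size=6=cap → OVERFLOW (fail)
9. enqueue(87): size=6=cap → OVERFLOW (fail)
10. enqueue(59): size=6=cap → OVERFLOW (fail)
11. dequeue(): size=5
12. enqueue(8): size=6
13. enqueue(86): size=6=cap → OVERFLOW (fail)

Answer: 7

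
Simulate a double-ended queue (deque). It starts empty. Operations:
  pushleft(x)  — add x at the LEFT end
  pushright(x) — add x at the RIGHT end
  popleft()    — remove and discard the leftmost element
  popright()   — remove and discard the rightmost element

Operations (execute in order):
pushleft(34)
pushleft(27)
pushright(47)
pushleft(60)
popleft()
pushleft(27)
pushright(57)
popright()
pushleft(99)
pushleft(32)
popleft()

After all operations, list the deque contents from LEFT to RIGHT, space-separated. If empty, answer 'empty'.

Answer: 99 27 27 34 47

Derivation:
pushleft(34): [34]
pushleft(27): [27, 34]
pushright(47): [27, 34, 47]
pushleft(60): [60, 27, 34, 47]
popleft(): [27, 34, 47]
pushleft(27): [27, 27, 34, 47]
pushright(57): [27, 27, 34, 47, 57]
popright(): [27, 27, 34, 47]
pushleft(99): [99, 27, 27, 34, 47]
pushleft(32): [32, 99, 27, 27, 34, 47]
popleft(): [99, 27, 27, 34, 47]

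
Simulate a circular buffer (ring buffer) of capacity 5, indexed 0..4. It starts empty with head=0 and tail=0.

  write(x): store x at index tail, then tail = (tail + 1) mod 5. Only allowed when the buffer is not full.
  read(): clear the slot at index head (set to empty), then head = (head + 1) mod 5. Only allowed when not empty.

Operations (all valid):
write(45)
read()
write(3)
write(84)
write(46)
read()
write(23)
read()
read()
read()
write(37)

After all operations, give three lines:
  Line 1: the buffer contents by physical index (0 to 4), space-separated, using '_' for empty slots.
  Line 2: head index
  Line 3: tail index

Answer: 37 _ _ _ _
0
1

Derivation:
write(45): buf=[45 _ _ _ _], head=0, tail=1, size=1
read(): buf=[_ _ _ _ _], head=1, tail=1, size=0
write(3): buf=[_ 3 _ _ _], head=1, tail=2, size=1
write(84): buf=[_ 3 84 _ _], head=1, tail=3, size=2
write(46): buf=[_ 3 84 46 _], head=1, tail=4, size=3
read(): buf=[_ _ 84 46 _], head=2, tail=4, size=2
write(23): buf=[_ _ 84 46 23], head=2, tail=0, size=3
read(): buf=[_ _ _ 46 23], head=3, tail=0, size=2
read(): buf=[_ _ _ _ 23], head=4, tail=0, size=1
read(): buf=[_ _ _ _ _], head=0, tail=0, size=0
write(37): buf=[37 _ _ _ _], head=0, tail=1, size=1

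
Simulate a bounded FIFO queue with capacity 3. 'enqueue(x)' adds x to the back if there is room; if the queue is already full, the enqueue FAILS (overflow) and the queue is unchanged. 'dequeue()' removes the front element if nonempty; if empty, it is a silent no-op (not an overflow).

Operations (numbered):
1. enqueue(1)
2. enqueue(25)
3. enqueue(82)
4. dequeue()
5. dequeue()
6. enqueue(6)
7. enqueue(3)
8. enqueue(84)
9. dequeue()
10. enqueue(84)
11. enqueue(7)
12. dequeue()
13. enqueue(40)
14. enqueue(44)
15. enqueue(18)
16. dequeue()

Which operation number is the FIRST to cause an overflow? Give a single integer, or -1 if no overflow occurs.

Answer: 8

Derivation:
1. enqueue(1): size=1
2. enqueue(25): size=2
3. enqueue(82): size=3
4. dequeue(): size=2
5. dequeue(): size=1
6. enqueue(6): size=2
7. enqueue(3): size=3
8. enqueue(84): size=3=cap → OVERFLOW (fail)
9. dequeue(): size=2
10. enqueue(84): size=3
11. enqueue(7): size=3=cap → OVERFLOW (fail)
12. dequeue(): size=2
13. enqueue(40): size=3
14. enqueue(44): size=3=cap → OVERFLOW (fail)
15. enqueue(18): size=3=cap → OVERFLOW (fail)
16. dequeue(): size=2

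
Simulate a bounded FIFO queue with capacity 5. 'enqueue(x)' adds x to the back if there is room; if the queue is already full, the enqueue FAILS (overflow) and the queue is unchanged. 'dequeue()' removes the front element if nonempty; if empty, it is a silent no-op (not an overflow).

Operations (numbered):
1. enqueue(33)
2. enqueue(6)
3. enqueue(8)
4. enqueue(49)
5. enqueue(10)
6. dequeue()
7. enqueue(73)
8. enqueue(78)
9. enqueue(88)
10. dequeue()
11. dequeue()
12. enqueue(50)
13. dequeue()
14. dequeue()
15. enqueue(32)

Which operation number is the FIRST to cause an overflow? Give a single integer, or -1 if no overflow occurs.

Answer: 8

Derivation:
1. enqueue(33): size=1
2. enqueue(6): size=2
3. enqueue(8): size=3
4. enqueue(49): size=4
5. enqueue(10): size=5
6. dequeue(): size=4
7. enqueue(73): size=5
8. enqueue(78): size=5=cap → OVERFLOW (fail)
9. enqueue(88): size=5=cap → OVERFLOW (fail)
10. dequeue(): size=4
11. dequeue(): size=3
12. enqueue(50): size=4
13. dequeue(): size=3
14. dequeue(): size=2
15. enqueue(32): size=3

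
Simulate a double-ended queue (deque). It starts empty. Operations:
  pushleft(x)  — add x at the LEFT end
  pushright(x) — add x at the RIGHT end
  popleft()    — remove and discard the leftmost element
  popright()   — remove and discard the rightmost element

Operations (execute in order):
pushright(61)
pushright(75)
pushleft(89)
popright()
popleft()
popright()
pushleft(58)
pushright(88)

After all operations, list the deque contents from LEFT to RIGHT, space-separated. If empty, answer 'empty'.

Answer: 58 88

Derivation:
pushright(61): [61]
pushright(75): [61, 75]
pushleft(89): [89, 61, 75]
popright(): [89, 61]
popleft(): [61]
popright(): []
pushleft(58): [58]
pushright(88): [58, 88]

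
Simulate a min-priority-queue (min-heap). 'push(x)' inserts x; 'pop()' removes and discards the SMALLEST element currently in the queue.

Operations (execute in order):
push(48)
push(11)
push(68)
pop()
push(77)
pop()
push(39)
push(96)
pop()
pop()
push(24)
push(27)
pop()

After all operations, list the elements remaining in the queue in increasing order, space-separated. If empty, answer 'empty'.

Answer: 27 77 96

Derivation:
push(48): heap contents = [48]
push(11): heap contents = [11, 48]
push(68): heap contents = [11, 48, 68]
pop() → 11: heap contents = [48, 68]
push(77): heap contents = [48, 68, 77]
pop() → 48: heap contents = [68, 77]
push(39): heap contents = [39, 68, 77]
push(96): heap contents = [39, 68, 77, 96]
pop() → 39: heap contents = [68, 77, 96]
pop() → 68: heap contents = [77, 96]
push(24): heap contents = [24, 77, 96]
push(27): heap contents = [24, 27, 77, 96]
pop() → 24: heap contents = [27, 77, 96]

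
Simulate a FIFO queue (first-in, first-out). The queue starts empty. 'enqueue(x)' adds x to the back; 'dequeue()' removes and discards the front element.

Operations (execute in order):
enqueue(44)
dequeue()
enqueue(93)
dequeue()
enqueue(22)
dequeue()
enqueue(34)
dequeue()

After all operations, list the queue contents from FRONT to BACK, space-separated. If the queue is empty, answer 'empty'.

Answer: empty

Derivation:
enqueue(44): [44]
dequeue(): []
enqueue(93): [93]
dequeue(): []
enqueue(22): [22]
dequeue(): []
enqueue(34): [34]
dequeue(): []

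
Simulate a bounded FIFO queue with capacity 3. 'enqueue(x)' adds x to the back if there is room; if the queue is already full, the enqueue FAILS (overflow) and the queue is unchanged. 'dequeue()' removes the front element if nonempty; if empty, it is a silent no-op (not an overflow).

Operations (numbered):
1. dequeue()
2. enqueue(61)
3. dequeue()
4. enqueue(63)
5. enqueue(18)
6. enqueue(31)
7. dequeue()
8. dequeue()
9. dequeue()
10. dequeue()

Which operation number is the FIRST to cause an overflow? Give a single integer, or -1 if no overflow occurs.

Answer: -1

Derivation:
1. dequeue(): empty, no-op, size=0
2. enqueue(61): size=1
3. dequeue(): size=0
4. enqueue(63): size=1
5. enqueue(18): size=2
6. enqueue(31): size=3
7. dequeue(): size=2
8. dequeue(): size=1
9. dequeue(): size=0
10. dequeue(): empty, no-op, size=0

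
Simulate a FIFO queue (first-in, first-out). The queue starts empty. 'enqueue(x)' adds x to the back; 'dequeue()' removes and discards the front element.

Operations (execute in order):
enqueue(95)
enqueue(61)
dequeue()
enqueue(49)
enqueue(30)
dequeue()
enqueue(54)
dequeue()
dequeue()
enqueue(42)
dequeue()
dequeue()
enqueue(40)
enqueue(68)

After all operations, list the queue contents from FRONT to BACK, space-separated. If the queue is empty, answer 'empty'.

Answer: 40 68

Derivation:
enqueue(95): [95]
enqueue(61): [95, 61]
dequeue(): [61]
enqueue(49): [61, 49]
enqueue(30): [61, 49, 30]
dequeue(): [49, 30]
enqueue(54): [49, 30, 54]
dequeue(): [30, 54]
dequeue(): [54]
enqueue(42): [54, 42]
dequeue(): [42]
dequeue(): []
enqueue(40): [40]
enqueue(68): [40, 68]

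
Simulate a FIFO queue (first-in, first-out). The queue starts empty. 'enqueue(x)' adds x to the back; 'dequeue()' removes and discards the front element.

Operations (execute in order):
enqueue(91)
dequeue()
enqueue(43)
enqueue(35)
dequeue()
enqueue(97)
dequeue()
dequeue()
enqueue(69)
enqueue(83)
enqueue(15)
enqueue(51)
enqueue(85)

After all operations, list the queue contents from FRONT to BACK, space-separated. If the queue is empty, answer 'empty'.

Answer: 69 83 15 51 85

Derivation:
enqueue(91): [91]
dequeue(): []
enqueue(43): [43]
enqueue(35): [43, 35]
dequeue(): [35]
enqueue(97): [35, 97]
dequeue(): [97]
dequeue(): []
enqueue(69): [69]
enqueue(83): [69, 83]
enqueue(15): [69, 83, 15]
enqueue(51): [69, 83, 15, 51]
enqueue(85): [69, 83, 15, 51, 85]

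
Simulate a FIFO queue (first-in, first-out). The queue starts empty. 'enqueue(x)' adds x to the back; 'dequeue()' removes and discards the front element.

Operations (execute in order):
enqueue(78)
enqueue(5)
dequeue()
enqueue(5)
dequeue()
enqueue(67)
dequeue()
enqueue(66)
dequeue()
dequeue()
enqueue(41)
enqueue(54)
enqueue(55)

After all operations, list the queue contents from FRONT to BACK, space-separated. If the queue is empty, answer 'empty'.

enqueue(78): [78]
enqueue(5): [78, 5]
dequeue(): [5]
enqueue(5): [5, 5]
dequeue(): [5]
enqueue(67): [5, 67]
dequeue(): [67]
enqueue(66): [67, 66]
dequeue(): [66]
dequeue(): []
enqueue(41): [41]
enqueue(54): [41, 54]
enqueue(55): [41, 54, 55]

Answer: 41 54 55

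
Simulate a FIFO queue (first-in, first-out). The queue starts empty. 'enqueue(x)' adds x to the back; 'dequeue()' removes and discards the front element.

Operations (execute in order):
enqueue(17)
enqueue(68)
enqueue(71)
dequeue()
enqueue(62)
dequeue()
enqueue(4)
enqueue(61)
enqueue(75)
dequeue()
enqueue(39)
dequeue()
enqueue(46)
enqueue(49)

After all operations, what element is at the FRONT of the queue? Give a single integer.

enqueue(17): queue = [17]
enqueue(68): queue = [17, 68]
enqueue(71): queue = [17, 68, 71]
dequeue(): queue = [68, 71]
enqueue(62): queue = [68, 71, 62]
dequeue(): queue = [71, 62]
enqueue(4): queue = [71, 62, 4]
enqueue(61): queue = [71, 62, 4, 61]
enqueue(75): queue = [71, 62, 4, 61, 75]
dequeue(): queue = [62, 4, 61, 75]
enqueue(39): queue = [62, 4, 61, 75, 39]
dequeue(): queue = [4, 61, 75, 39]
enqueue(46): queue = [4, 61, 75, 39, 46]
enqueue(49): queue = [4, 61, 75, 39, 46, 49]

Answer: 4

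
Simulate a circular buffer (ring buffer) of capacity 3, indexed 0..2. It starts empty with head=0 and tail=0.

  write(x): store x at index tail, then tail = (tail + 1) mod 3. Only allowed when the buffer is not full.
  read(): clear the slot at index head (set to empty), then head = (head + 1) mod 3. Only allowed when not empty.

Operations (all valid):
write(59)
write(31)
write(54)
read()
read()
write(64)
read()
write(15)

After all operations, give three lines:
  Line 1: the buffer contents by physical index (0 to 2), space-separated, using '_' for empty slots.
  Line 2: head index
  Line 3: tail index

Answer: 64 15 _
0
2

Derivation:
write(59): buf=[59 _ _], head=0, tail=1, size=1
write(31): buf=[59 31 _], head=0, tail=2, size=2
write(54): buf=[59 31 54], head=0, tail=0, size=3
read(): buf=[_ 31 54], head=1, tail=0, size=2
read(): buf=[_ _ 54], head=2, tail=0, size=1
write(64): buf=[64 _ 54], head=2, tail=1, size=2
read(): buf=[64 _ _], head=0, tail=1, size=1
write(15): buf=[64 15 _], head=0, tail=2, size=2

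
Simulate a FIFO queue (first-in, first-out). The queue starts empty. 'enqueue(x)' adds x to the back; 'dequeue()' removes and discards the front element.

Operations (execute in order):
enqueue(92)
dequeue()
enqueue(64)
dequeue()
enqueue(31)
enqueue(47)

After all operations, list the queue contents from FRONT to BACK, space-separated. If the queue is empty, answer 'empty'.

enqueue(92): [92]
dequeue(): []
enqueue(64): [64]
dequeue(): []
enqueue(31): [31]
enqueue(47): [31, 47]

Answer: 31 47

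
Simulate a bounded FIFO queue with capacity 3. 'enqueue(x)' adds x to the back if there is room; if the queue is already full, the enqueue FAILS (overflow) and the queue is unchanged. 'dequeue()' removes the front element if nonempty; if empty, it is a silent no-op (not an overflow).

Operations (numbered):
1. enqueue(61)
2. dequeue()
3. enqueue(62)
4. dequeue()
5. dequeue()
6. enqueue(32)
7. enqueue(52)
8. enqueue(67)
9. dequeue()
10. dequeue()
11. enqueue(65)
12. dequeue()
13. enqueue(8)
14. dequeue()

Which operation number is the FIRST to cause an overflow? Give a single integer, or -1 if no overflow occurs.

Answer: -1

Derivation:
1. enqueue(61): size=1
2. dequeue(): size=0
3. enqueue(62): size=1
4. dequeue(): size=0
5. dequeue(): empty, no-op, size=0
6. enqueue(32): size=1
7. enqueue(52): size=2
8. enqueue(67): size=3
9. dequeue(): size=2
10. dequeue(): size=1
11. enqueue(65): size=2
12. dequeue(): size=1
13. enqueue(8): size=2
14. dequeue(): size=1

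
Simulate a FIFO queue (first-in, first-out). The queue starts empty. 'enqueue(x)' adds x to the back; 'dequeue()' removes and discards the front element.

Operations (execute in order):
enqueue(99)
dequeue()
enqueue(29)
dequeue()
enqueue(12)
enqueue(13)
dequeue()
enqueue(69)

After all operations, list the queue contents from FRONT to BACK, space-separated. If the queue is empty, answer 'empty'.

enqueue(99): [99]
dequeue(): []
enqueue(29): [29]
dequeue(): []
enqueue(12): [12]
enqueue(13): [12, 13]
dequeue(): [13]
enqueue(69): [13, 69]

Answer: 13 69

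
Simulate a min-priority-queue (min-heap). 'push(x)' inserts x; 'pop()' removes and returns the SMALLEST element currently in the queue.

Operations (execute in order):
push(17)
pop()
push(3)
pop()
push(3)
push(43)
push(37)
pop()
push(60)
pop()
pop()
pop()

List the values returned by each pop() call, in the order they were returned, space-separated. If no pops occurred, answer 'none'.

Answer: 17 3 3 37 43 60

Derivation:
push(17): heap contents = [17]
pop() → 17: heap contents = []
push(3): heap contents = [3]
pop() → 3: heap contents = []
push(3): heap contents = [3]
push(43): heap contents = [3, 43]
push(37): heap contents = [3, 37, 43]
pop() → 3: heap contents = [37, 43]
push(60): heap contents = [37, 43, 60]
pop() → 37: heap contents = [43, 60]
pop() → 43: heap contents = [60]
pop() → 60: heap contents = []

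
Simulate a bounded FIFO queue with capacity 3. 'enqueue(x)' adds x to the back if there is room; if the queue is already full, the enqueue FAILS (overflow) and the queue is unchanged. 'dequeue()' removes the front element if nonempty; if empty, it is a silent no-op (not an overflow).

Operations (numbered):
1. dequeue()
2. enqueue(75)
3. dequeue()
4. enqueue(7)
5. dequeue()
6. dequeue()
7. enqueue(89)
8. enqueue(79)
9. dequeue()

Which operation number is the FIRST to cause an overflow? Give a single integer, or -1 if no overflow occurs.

1. dequeue(): empty, no-op, size=0
2. enqueue(75): size=1
3. dequeue(): size=0
4. enqueue(7): size=1
5. dequeue(): size=0
6. dequeue(): empty, no-op, size=0
7. enqueue(89): size=1
8. enqueue(79): size=2
9. dequeue(): size=1

Answer: -1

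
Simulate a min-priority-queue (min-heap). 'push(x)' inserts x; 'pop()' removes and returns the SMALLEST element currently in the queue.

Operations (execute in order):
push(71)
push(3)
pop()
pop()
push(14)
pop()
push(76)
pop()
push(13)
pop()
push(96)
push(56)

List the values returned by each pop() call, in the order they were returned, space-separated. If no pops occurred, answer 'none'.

push(71): heap contents = [71]
push(3): heap contents = [3, 71]
pop() → 3: heap contents = [71]
pop() → 71: heap contents = []
push(14): heap contents = [14]
pop() → 14: heap contents = []
push(76): heap contents = [76]
pop() → 76: heap contents = []
push(13): heap contents = [13]
pop() → 13: heap contents = []
push(96): heap contents = [96]
push(56): heap contents = [56, 96]

Answer: 3 71 14 76 13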